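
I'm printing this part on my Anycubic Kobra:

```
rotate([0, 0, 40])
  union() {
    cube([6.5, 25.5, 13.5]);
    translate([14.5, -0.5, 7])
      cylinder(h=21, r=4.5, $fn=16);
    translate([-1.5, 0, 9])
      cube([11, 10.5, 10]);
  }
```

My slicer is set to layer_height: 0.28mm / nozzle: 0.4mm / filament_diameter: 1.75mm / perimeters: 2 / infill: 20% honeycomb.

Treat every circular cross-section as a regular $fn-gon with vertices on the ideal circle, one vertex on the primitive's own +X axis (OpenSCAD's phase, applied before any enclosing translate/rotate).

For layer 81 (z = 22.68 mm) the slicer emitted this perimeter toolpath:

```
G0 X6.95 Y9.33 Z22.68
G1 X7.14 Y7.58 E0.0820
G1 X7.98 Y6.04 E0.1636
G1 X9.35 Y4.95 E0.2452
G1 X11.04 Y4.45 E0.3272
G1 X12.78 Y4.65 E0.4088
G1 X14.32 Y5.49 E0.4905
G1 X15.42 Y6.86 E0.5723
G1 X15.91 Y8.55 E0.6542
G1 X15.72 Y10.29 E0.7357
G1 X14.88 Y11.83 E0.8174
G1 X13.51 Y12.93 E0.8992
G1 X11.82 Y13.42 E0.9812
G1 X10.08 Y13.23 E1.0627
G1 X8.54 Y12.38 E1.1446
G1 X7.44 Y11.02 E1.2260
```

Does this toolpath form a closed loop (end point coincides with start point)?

no

Start point (G0): (6.95, 9.33). End point (last G1): the path does not return to the start — open.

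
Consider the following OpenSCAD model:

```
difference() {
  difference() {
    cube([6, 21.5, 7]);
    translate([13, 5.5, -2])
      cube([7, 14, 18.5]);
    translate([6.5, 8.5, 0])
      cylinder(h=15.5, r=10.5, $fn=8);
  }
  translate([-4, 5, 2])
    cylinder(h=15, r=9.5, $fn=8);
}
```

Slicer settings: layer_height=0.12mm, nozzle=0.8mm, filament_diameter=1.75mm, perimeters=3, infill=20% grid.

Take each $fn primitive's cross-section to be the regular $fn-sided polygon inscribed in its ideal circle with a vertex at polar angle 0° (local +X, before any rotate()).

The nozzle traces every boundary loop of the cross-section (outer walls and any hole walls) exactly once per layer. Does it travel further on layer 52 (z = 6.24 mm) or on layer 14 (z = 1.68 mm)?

layer 14 (z = 1.68 mm)

Layer 52 (z = 6.24): the cube (footprint 6×21.5) is included at this height (perimeter 55.00 mm); the cube at (13, 5.5) is present — its section is the full 7×14 rectangle (perimeter 42.00 mm); the cylinder at (6.5, 8.5): section is a regular 8-gon, circumradius r=10.5 (perimeter = 2·8·10.500·sin(180°/8) = 64.29 mm); Taking the first minus the rest: starting from the 6×21.5 cube, the 7×14 cube at (13, 5.5) misses the remaining region (no effect); the r=10.5 cylinder at (6.5, 8.5) partially overlaps it — only the 104.72 mm² overlap (of its 311.83 mm²) is removed, clipping the outline — boundary = 24.57 mm; the cylinder at (-4, 5): section is a regular 8-gon, circumradius r=9.5 (perimeter = 2·8·9.500·sin(180°/8) = 58.17 mm); Subtracting the remaining from the first: starting from that combined region, the r=9.5 cylinder at (-4, 5) partially overlaps it — only the 0.58 mm² overlap (of its 255.27 mm²) is removed, clipping the outline — boundary = 20.39 mm. So its perimeter = 20.39 mm. Layer 14 (z = 1.68): the cube is present — its section is the full 6×21.5 rectangle (perimeter 55.00 mm); the cube at (13, 5.5) (footprint 7×14) is included at this height (perimeter 42.00 mm); the r=10.5 cylinder at (6.5, 8.5) contributes a regular 8-gon of circumradius 10.5 (perimeter = 2·8·10.500·sin(180°/8) = 64.29 mm); After the difference (first − rest): starting from the 6×21.5 cube, the 7×14 cube at (13, 5.5) misses the remaining region (no effect); the r=10.5 cylinder at (6.5, 8.5) partially overlaps it — only the 104.72 mm² overlap (of its 311.83 mm²) is removed, clipping the outline — boundary = 24.57 mm; the cylinder at (-4, 5) does not reach this height (z outside [2, 17]); After the difference (first − rest): none of the subtracted shapes is present at this height, so the result so far is unchanged — boundary = 24.57 mm. So its perimeter = 24.57 mm. Layer 14 is larger (24.57 vs 20.39 mm).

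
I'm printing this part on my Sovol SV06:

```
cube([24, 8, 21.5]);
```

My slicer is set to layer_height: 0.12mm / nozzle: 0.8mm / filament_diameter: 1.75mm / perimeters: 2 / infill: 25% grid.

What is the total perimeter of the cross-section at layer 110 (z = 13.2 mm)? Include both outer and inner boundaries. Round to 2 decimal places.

At z = 13.2 mm: the cube is present — its section is the full 24×8 rectangle (perimeter 64.00 mm). Overall, the cross-section is a single solid region. Total boundary length (outer) = 64.00 mm.

64.00 mm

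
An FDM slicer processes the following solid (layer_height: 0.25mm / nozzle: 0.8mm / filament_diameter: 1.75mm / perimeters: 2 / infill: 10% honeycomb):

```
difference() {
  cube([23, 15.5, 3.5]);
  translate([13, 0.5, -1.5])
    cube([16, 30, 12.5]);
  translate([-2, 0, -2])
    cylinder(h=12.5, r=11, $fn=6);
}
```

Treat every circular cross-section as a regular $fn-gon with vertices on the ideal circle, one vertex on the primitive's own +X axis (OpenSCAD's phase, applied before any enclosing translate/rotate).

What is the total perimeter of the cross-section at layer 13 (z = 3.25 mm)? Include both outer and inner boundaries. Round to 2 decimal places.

At z = 3.25 mm: the cube is present — its section is the full 23×15.5 rectangle (perimeter 77.00 mm); the cube at (13, 0.5) is present — its section is the full 16×30 rectangle (perimeter 92.00 mm); the r=11 cylinder at (-2, 0) contributes a regular 6-gon of circumradius 11 (perimeter = 2·6·11.000·sin(180°/6) = 66.00 mm); After the difference (first − rest): starting from the 23×15.5 cube, the 16×30 cube at (13, 0.5) partially overlaps it — only the 150.00 mm² overlap (of its 480.00 mm²) is removed, clipping the outline; the r=11 cylinder at (-2, 0) partially overlaps it — only the 59.54 mm² overlap (of its 314.37 mm²) is removed, clipping the outline — boundary = 72.97 mm. Overall, the cross-section is a single solid region. Total boundary length (outer) = 72.97 mm.

72.97 mm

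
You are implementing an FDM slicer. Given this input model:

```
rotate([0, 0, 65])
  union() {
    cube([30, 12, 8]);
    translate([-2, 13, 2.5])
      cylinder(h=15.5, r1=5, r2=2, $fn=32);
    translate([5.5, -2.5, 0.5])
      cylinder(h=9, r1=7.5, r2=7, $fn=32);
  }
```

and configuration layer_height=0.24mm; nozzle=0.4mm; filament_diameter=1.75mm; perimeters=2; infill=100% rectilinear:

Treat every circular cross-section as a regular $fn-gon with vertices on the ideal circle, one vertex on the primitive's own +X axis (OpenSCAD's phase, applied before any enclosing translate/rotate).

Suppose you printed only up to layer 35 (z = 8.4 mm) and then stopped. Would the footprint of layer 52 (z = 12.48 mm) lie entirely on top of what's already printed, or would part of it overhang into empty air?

Compare the two slices. At z = 8.4: the cube does not reach this height (z outside [0, 8]); the cone at (-2, 13) (r1=5→r2=2) has section circumradius 3.858 here — a regular 32-gon (area = (32/2)·3.858²·sin(360°/32) = 46.46 mm²); the cone at (5.5, -2.5) (r1=7.5→r2=7) has section circumradius 7.061 here — a regular 32-gon (area = (32/2)·7.061²·sin(360°/32) = 155.63 mm²); Merging all regions: the 2 present regions are separate (no shared area or edge), so areas and boundary lengths simply add and each stays a separate island — area = 202.09 mm²; (rotated 65° about Z; rotation is an isometry so areas/perimeters/island counts are preserved). At z = 12.48: the cube is absent (z outside [0, 8]); the cone at (-2, 13): at t=0.644 of its height the radius interpolates to r₁+(r₂−r₁)t = 3.068, giving a regular 32-gon of that circumradius (area = (32/2)·3.068²·sin(360°/32) = 29.39 mm²); the cone at (5.5, -2.5) is not intersected at this z (z outside [0.5, 9.5]); Merging all regions: only the cone at (-2, 13) is present, so the union is just that shape — area = 29.39 mm²; (whole slice rotated 65° about Z — lengths, areas and connectivity unchanged). Checking containment: the cross-section at z = 12.48 is a subset of the cross-section at z = 8.4.

entirely on top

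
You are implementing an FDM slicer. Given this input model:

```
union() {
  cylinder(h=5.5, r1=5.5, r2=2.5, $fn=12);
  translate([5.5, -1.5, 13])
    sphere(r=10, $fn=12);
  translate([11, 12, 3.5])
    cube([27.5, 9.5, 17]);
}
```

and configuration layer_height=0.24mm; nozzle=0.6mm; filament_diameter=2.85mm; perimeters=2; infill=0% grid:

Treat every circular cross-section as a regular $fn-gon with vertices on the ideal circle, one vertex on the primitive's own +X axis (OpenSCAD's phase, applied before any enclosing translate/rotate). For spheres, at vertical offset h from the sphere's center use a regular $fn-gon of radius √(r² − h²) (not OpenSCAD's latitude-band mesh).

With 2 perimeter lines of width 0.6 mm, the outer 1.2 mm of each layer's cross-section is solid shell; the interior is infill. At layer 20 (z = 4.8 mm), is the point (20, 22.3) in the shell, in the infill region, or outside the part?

outside

At z = 4.8 mm: the cone: at t=0.873 of its height the radius interpolates to r₁+(r₂−r₁)t = 2.882, giving a regular 12-gon of that circumradius; the r=10 sphere at (5.5, -1.5) slices to a regular 12-gon of circumradius 5.724 (√(r²−h²) with h=8.2 from center); the cube at (11, 12) (footprint 27.5×9.5) is included at this height; Combining (union): the regions partially overlap (shared area 10.53 mm²), so overlapping operands fuse into one piece — 2 connected regions. Overall, the cross-section has 2 separate islands. The nearest boundary edge runs (11.00, 21.50)→(38.50, 21.50); distance from the point to it = 0.80 mm. The point is not inside any of the regions above, so it lies outside the cross-section (0.80 mm from the nearest boundary).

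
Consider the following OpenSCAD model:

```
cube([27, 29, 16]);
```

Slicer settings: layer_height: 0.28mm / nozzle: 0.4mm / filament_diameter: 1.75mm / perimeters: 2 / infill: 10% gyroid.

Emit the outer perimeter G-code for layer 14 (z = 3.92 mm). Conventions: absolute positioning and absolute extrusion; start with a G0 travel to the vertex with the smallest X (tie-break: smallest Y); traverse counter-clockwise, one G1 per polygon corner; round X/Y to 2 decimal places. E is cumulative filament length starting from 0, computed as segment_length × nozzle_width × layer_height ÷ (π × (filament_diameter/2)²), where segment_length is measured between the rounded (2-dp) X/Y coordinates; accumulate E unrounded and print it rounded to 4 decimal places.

G0 X0.00 Y0.00 Z3.92
G1 X27.00 Y0.00 E1.2572
G1 X27.00 Y29.00 E2.6076
G1 X0.00 Y29.00 E3.8648
G1 X0.00 Y0.00 E5.2152

At z = 3.92 mm: the cube is present — its section is the full 27×29 rectangle. The outline is a single polygon with 4 vertices. Extrusion per mm of travel: 0.4 × 0.28 / (π × 0.875²) = 0.046564. Accumulating E over each segment gives final E = 5.2152.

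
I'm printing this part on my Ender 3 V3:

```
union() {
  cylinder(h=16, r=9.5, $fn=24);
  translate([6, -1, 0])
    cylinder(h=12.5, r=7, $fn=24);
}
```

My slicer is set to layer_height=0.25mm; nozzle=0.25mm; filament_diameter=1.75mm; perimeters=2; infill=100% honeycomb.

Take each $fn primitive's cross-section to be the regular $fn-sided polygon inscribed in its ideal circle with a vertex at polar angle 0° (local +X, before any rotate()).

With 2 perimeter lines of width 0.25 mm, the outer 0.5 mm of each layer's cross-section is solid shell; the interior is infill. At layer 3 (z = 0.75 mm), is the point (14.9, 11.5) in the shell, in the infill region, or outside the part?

At z = 0.75 mm: the r=9.5 cylinder contributes a regular 24-gon of circumradius 9.5; the r=7 cylinder at (6, -1) gives a regular 24-gon of circumradius 7 (constant along its height); Merging all regions: the regions partially overlap (shared area 109.75 mm²), so overlapping operands fuse into one piece — 1 connected region. Overall, the cross-section is a single solid region. The nearest boundary edge runs (9.50, 5.06)→(10.95, 3.95); distance from the point to it = 8.39 mm. The point is not inside any of the regions above, so it lies outside the cross-section (8.39 mm from the nearest boundary).

outside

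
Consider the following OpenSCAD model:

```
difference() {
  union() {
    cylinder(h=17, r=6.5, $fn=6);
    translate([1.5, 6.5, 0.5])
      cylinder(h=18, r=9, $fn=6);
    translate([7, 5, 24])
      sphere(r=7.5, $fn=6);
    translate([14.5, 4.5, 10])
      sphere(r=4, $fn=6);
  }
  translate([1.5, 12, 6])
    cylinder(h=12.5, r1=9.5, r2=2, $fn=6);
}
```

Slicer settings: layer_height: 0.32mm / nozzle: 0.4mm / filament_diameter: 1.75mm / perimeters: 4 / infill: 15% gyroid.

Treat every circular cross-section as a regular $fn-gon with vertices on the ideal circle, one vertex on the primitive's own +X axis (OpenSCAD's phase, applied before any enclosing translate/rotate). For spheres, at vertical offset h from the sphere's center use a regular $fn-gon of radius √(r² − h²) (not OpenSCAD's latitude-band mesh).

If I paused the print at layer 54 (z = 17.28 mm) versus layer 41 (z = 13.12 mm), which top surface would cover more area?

layer 41 (z = 13.12 mm)

Layer 54 (z = 17.28): the cylinder is absent (z outside [0, 17]); the cylinder at (1.5, 6.5): section is a regular 6-gon, circumradius r=9 (area = (6/2)·9.000²·sin(360°/6) = 210.44 mm²); the r=7.5 sphere at (7, 5) contributes a regular 6-gon of circumradius √(7.5²−6.72²) = 3.330 (area = (6/2)·3.330²·sin(360°/6) = 28.82 mm²); the sphere at (14.5, 4.5) does not reach this height (|z−center|=7.280 > r=4); Taking the union: the regions partially overlap — summed areas 239.26 mm² minus the doubly-counted overlap 26.60 mm² gives 212.66 mm² — area = 212.66 mm²; the cone at (1.5, 12): at t=0.902 of its height the radius interpolates to r₁+(r₂−r₁)t = 2.732, giving a regular 6-gon of that circumradius (area = (6/2)·2.732²·sin(360°/6) = 19.39 mm²); After the difference (first − rest): starting from that combined region (212.66 mm²), the cone at (1.5, 12) partially overlaps it — only the 19.19 mm² overlap (of its 19.39 mm²) is removed, clipping the outline — area = 193.47 mm². So its area = 193.47 mm². Layer 41 (z = 13.12): the cylinder: section is a regular 6-gon, circumradius r=6.5 (area = (6/2)·6.500²·sin(360°/6) = 109.77 mm²); the cylinder at (1.5, 6.5): section is a regular 6-gon, circumradius r=9 (area = (6/2)·9.000²·sin(360°/6) = 210.44 mm²); the sphere at (7, 5) does not reach this height (|z−center|=10.880 > r=7.5); the r=4 sphere at (14.5, 4.5) slices to a regular 6-gon of circumradius 2.503 (√(r²−h²) with h=3.12 from center) (area = (6/2)·2.503²·sin(360°/6) = 16.28 mm²); Merging all regions: the regions partially overlap — summed areas 336.49 mm² minus the doubly-counted overlap 63.90 mm² gives 272.59 mm² — area = 272.59 mm²; the cone at (1.5, 12) (r1=9.5→r2=2) has section circumradius 5.228 here — a regular 6-gon (area = (6/2)·5.228²·sin(360°/6) = 71.01 mm²); Subtracting the remaining from the first: starting from the result so far (272.59 mm²), the cone at (1.5, 12) partially overlaps it — only the 56.45 mm² overlap (of its 71.01 mm²) is removed, clipping the outline — area = 216.14 mm². So its area = 216.14 mm². Layer 41 is larger (216.14 vs 193.47 mm²).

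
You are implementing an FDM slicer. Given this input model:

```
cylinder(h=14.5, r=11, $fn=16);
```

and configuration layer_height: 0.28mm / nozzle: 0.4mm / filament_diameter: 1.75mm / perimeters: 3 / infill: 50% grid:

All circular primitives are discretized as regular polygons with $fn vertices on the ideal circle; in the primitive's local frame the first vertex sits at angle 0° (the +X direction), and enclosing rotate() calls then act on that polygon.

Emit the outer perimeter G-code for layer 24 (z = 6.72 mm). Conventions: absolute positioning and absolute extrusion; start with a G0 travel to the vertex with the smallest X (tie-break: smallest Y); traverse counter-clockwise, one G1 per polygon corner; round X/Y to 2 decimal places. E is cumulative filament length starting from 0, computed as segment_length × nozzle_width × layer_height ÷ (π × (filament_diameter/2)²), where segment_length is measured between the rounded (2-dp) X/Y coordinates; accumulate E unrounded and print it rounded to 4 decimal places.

At z = 6.72 mm: the cylinder: section is a regular 16-gon, circumradius r=11. The outline is a single polygon with 16 vertices. Extrusion per mm of travel: 0.4 × 0.28 / (π × 0.875²) = 0.046564. Accumulating E over each segment gives final E = 3.1975.

G0 X-11.00 Y0.00 Z6.72
G1 X-10.16 Y-4.21 E0.1999
G1 X-7.78 Y-7.78 E0.3997
G1 X-4.21 Y-10.16 E0.5995
G1 X0.00 Y-11.00 E0.7994
G1 X4.21 Y-10.16 E0.9993
G1 X7.78 Y-7.78 E1.1991
G1 X10.16 Y-4.21 E1.3989
G1 X11.00 Y0.00 E1.5988
G1 X10.16 Y4.21 E1.7987
G1 X7.78 Y7.78 E1.9984
G1 X4.21 Y10.16 E2.1982
G1 X0.00 Y11.00 E2.3981
G1 X-4.21 Y10.16 E2.5980
G1 X-7.78 Y7.78 E2.7978
G1 X-10.16 Y4.21 E2.9976
G1 X-11.00 Y0.00 E3.1975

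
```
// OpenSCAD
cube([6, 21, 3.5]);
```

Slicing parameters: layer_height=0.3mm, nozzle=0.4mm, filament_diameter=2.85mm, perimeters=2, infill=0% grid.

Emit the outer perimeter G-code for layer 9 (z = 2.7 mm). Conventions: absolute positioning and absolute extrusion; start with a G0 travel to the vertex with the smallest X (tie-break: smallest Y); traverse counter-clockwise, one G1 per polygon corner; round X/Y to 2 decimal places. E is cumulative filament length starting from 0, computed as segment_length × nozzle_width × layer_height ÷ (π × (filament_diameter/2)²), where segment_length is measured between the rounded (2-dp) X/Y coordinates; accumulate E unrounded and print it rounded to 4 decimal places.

G0 X0.00 Y0.00 Z2.70
G1 X6.00 Y0.00 E0.1129
G1 X6.00 Y21.00 E0.5079
G1 X0.00 Y21.00 E0.6207
G1 X0.00 Y0.00 E1.0158

At z = 2.7 mm: the 6×21 cube contributes its full rectangle. The outline is a single polygon with 4 vertices. Extrusion per mm of travel: 0.4 × 0.3 / (π × 1.425²) = 0.018811. Accumulating E over each segment gives final E = 1.0158.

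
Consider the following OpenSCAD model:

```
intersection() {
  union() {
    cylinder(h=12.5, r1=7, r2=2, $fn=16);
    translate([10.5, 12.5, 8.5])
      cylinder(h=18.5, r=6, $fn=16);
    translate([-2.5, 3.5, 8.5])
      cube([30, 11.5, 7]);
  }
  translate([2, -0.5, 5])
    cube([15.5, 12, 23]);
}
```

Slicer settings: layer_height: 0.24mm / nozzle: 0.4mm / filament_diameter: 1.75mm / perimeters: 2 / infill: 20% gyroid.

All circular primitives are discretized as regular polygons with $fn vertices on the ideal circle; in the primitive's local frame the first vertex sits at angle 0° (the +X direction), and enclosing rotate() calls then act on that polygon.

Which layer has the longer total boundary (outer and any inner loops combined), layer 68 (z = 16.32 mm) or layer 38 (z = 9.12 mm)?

Layer 68 (z = 16.32): the cone does not reach this height (z outside [0, 12.5]); the r=6 cylinder at (10.5, 12.5) gives a regular 16-gon of circumradius 6 (constant along its height) (perimeter = 2·16·6.000·sin(180°/16) = 37.46 mm); the cube at (-2.5, 3.5) is not intersected at this z (z outside [8.5, 15.5]); Combining (union): only the r=6 cylinder at (10.5, 12.5) is present, so the union is just that shape — boundary = 37.46 mm; the cube at (2, -0.5) is present — its section is the full 15.5×12 rectangle (perimeter 55.00 mm); Keeping only the common overlap: the 15.5×12 cube at (2, -0.5) partially overlaps that combined region; clipping to the common part keeps 43.31 mm² — boundary = 28.29 mm. So its perimeter = 28.29 mm. Layer 38 (z = 9.12): the cone contributes a regular 16-gon of circumradius 3.352 (interpolated between r1=7 and r2=2 at t=0.730) (perimeter = 2·16·3.352·sin(180°/16) = 20.93 mm); the cylinder at (10.5, 12.5): section is a regular 16-gon, circumradius r=6 (perimeter = 2·16·6.000·sin(180°/16) = 37.46 mm); the cube at (-2.5, 3.5) is present — its section is the full 30×11.5 rectangle (perimeter 83.00 mm); Taking the union: the regions partially overlap (shared area 83.84 mm²), so the edge portions inside another operand are dropped and the merged outline is re-measured after clipping — boundary = 106.67 mm; the 15.5×12 cube at (2, -0.5) contributes its full rectangle (perimeter 55.00 mm); Keeping only the common overlap: the 15.5×12 cube at (2, -0.5) partially overlaps the result so far; clipping to the common part keeps 127.07 mm² — boundary = 54.94 mm. So its perimeter = 54.94 mm. Layer 38 is larger (54.94 vs 28.29 mm).

layer 38 (z = 9.12 mm)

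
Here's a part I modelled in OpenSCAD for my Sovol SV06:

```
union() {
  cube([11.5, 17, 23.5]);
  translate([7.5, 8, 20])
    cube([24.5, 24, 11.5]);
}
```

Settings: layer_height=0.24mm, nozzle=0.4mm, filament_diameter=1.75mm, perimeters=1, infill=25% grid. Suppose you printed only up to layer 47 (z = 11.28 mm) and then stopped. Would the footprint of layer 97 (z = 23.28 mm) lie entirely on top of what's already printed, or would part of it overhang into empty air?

part overhangs

Compare the two slices. At z = 11.28: the cube is present — its section is the full 11.5×17 rectangle (area 195.50 mm²); the cube at (7.5, 8) is absent (z outside [20, 31.5]); Taking the union: only the 11.5×17 cube is present, so the union is just that shape — area = 195.50 mm². At z = 23.28: the cube (footprint 11.5×17) is included at this height (area 195.50 mm²); the cube at (7.5, 8) (footprint 24.5×24) is included at this height (area 588.00 mm²); Merging all regions: the regions partially overlap — summed areas 783.50 mm² minus the doubly-counted overlap 36.00 mm² gives 747.50 mm² — area = 747.50 mm². Checking containment: at z = 23.28 the cross-section extends beyond the z = 11.28 cross-section by about 552.00 mm².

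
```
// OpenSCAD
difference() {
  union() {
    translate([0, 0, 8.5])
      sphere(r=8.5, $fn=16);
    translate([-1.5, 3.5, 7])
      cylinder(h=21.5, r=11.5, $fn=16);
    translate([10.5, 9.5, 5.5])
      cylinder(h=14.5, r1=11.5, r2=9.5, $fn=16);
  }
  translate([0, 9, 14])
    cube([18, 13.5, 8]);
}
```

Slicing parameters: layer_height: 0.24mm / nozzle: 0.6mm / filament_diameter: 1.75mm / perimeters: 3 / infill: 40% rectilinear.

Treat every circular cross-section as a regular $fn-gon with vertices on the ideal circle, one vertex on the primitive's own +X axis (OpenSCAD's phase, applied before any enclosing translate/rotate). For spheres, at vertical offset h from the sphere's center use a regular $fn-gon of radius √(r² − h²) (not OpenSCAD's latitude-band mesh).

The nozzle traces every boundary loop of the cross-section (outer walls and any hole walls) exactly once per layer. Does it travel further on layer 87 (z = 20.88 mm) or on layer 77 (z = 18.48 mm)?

Layer 87 (z = 20.88): the sphere is absent (|z−center|=12.380 > r=8.5); the r=11.5 cylinder at (-1.5, 3.5) gives a regular 16-gon of circumradius 11.5 (constant along its height) (perimeter = 2·16·11.500·sin(180°/16) = 71.79 mm); the cone at (10.5, 9.5) is absent (z outside [5.5, 20]); Merging all regions: only the r=11.5 cylinder at (-1.5, 3.5) is present, so the union is just that shape — boundary = 71.79 mm; the cube at (0, 9) (footprint 18×13.5) is included at this height (perimeter 63.00 mm); Subtracting the remaining from the first: starting from that combined region, the 18×13.5 cube at (0, 9) partially overlaps it — only the 32.49 mm² overlap (of its 243.00 mm²) is removed, clipping the outline — boundary = 75.28 mm. So its perimeter = 75.28 mm. Layer 77 (z = 18.48): the sphere is not intersected at this z (|z−center|=9.980 > r=8.5); the r=11.5 cylinder at (-1.5, 3.5) contributes a regular 16-gon of circumradius 11.5 (perimeter = 2·16·11.500·sin(180°/16) = 71.79 mm); the cone at (10.5, 9.5) contributes a regular 16-gon of circumradius 9.710 (interpolated between r1=11.5 and r2=9.5 at t=0.895) (perimeter = 2·16·9.710·sin(180°/16) = 60.62 mm); Combining (union): the regions partially overlap (shared area 83.51 mm²), so the edge portions inside another operand are dropped and the merged outline is re-measured after clipping — boundary = 95.74 mm; the cube at (0, 9) is present — its section is the full 18×13.5 rectangle (perimeter 63.00 mm); After the difference (first − rest): starting from that combined region, the 18×13.5 cube at (0, 9) partially overlaps it — only the 151.62 mm² overlap (of its 243.00 mm²) is removed, clipping the outline — boundary = 104.76 mm. So its perimeter = 104.76 mm. Layer 77 is larger (104.76 vs 75.28 mm).

layer 77 (z = 18.48 mm)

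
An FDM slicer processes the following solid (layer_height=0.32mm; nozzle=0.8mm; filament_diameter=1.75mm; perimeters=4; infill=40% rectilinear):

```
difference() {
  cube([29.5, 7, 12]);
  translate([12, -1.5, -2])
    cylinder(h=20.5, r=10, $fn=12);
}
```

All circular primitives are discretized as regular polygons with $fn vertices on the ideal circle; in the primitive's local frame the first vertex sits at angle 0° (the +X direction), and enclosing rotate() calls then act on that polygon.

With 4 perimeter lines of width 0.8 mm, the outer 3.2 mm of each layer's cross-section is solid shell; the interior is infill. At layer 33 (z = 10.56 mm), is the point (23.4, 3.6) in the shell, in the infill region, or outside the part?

shell

At z = 10.56 mm: the cube (footprint 29.5×7) is included at this height; the r=10 cylinder at (12, -1.5) contributes a regular 12-gon of circumradius 10; Taking the first minus the rest: starting from the 29.5×7 cube, the r=10 cylinder at (12, -1.5) partially overlaps it — only the 112.28 mm² overlap (of its 300.00 mm²) is removed, clipping the outline — 2 connected regions. Overall, the cross-section has 2 separate islands. The nearest boundary edge runs (21.60, 0.00)→(20.66, 3.50); distance from the point to it = 2.67 mm. (Shell/infill is judged within the island containing the point — the largest one.) The point is inside the cross-section, 2.67 mm from the nearest boundary — within the 3.2 mm shell band (4 × 0.8).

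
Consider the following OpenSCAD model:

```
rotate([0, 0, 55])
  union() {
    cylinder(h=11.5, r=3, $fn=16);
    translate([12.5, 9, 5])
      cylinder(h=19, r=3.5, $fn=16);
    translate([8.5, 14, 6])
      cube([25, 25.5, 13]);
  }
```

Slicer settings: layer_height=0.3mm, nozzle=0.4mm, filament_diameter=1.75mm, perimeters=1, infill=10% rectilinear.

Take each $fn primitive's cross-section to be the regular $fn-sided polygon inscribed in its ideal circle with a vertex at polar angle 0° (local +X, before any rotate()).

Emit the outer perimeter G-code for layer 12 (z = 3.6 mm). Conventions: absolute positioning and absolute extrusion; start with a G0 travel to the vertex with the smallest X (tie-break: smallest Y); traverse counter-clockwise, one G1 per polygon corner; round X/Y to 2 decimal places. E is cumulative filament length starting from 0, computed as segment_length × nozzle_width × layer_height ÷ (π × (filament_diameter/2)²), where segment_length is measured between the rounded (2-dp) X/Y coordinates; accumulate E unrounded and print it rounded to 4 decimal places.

At z = 3.6 mm: the r=3 cylinder gives a regular 16-gon of circumradius 3 (constant along its height); the cylinder at (12.5, 9) is absent (z outside [5, 24]); the cube at (8.5, 14) is not intersected at this z (z outside [6, 19]); Taking the union: only the r=3 cylinder is present, so the union is just that shape — 1 connected region; (rotated 55° about Z; rotation is an isometry so areas/perimeters/island counts are preserved). The outline is a single polygon with 16 vertices. Extrusion per mm of travel: 0.4 × 0.3 / (π × 0.875²) = 0.049890. Accumulating E over each segment gives final E = 0.9342.

G0 X-2.95 Y-0.52 Z3.60
G1 X-2.53 Y-1.61 E0.0583
G1 X-1.72 Y-2.46 E0.1169
G1 X-0.65 Y-2.93 E0.1752
G1 X0.52 Y-2.95 E0.2335
G1 X1.61 Y-2.53 E0.2918
G1 X2.46 Y-1.72 E0.3504
G1 X2.93 Y-0.65 E0.4087
G1 X2.95 Y0.52 E0.4671
G1 X2.53 Y1.61 E0.5254
G1 X1.72 Y2.46 E0.5839
G1 X0.65 Y2.93 E0.6422
G1 X-0.52 Y2.95 E0.7006
G1 X-1.61 Y2.53 E0.7589
G1 X-2.46 Y1.72 E0.8175
G1 X-2.93 Y0.65 E0.8758
G1 X-2.95 Y-0.52 E0.9342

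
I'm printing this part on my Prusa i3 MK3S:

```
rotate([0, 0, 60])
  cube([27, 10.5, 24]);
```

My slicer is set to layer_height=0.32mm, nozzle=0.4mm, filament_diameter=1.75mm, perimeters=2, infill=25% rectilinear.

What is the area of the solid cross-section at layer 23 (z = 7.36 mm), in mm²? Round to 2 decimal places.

283.50 mm²

At z = 7.36 mm: the 27×10.5 cube contributes its full rectangle (area 283.50 mm²); (whole slice rotated 60° about Z — lengths, areas and connectivity unchanged). Overall, the cross-section is a single solid region. Net area = 283.50 mm².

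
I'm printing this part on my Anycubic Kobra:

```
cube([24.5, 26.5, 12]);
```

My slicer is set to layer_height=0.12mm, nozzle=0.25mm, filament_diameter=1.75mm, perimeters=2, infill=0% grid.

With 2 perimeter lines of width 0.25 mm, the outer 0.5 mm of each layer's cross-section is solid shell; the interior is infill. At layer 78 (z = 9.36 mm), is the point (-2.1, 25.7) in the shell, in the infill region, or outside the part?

outside

At z = 9.36 mm: the cube (footprint 24.5×26.5) is included at this height. Overall, the cross-section is a single solid region. The nearest boundary edge runs (0.00, 26.50)→(0.00, 0.00); distance from the point to it = 2.10 mm. The point is not inside any of the regions above, so it lies outside the cross-section (2.10 mm from the nearest boundary).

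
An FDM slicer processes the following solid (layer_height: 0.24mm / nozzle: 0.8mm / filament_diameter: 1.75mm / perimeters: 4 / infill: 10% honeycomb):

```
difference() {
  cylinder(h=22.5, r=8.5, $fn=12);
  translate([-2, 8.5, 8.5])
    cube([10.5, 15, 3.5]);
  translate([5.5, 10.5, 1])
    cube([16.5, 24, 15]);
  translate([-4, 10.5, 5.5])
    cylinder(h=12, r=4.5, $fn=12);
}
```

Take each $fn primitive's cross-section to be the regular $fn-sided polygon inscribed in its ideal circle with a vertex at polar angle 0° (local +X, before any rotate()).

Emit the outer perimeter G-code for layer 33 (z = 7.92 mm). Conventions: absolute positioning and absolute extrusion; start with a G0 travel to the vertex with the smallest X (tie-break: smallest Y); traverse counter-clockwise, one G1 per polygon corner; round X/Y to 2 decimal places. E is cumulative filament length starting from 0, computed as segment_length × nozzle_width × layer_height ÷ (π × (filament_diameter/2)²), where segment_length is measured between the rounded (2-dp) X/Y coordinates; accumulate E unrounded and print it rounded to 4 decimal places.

At z = 7.92 mm: the r=8.5 cylinder gives a regular 12-gon of circumradius 8.5 (constant along its height); the cube at (-2, 8.5) is absent (z outside [8.5, 12]); the cube at (5.5, 10.5) (footprint 16.5×24) is included at this height; the r=4.5 cylinder at (-4, 10.5) gives a regular 12-gon of circumradius 4.5 (constant along its height); Subtracting the remaining from the first: starting from the r=8.5 cylinder, the 16.5×24 cube at (5.5, 10.5) misses the remaining region (no effect); the r=4.5 cylinder at (-4, 10.5) partially overlaps it — only the 5.58 mm² overlap (of its 60.75 mm²) is removed, clipping the outline — 1 connected region. The outline is a single polygon with 16 vertices. Extrusion per mm of travel: 0.8 × 0.24 / (π × 0.875²) = 0.079824. Accumulating E over each segment gives final E = 4.2480.

G0 X-8.50 Y0.00 Z7.92
G1 X-7.36 Y-4.25 E0.3512
G1 X-4.25 Y-7.36 E0.7023
G1 X0.00 Y-8.50 E1.0536
G1 X4.25 Y-7.36 E1.4048
G1 X7.36 Y-4.25 E1.7559
G1 X8.50 Y0.00 E2.1072
G1 X7.36 Y4.25 E2.4584
G1 X4.25 Y7.36 E2.8095
G1 X0.00 Y8.50 E3.1607
G1 X-0.04 Y8.49 E3.1640
G1 X-0.10 Y8.25 E3.1838
G1 X-1.75 Y6.60 E3.3700
G1 X-4.00 Y6.00 E3.5559
G1 X-5.27 Y6.34 E3.6609
G1 X-7.36 Y4.25 E3.8968
G1 X-8.50 Y0.00 E4.2480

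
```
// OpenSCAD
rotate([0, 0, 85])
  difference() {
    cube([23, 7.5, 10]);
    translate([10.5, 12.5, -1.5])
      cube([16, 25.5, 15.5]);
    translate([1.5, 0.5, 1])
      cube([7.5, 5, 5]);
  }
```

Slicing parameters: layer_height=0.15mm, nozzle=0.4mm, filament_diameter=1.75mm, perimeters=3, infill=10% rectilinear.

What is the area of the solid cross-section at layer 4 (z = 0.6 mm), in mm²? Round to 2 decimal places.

172.50 mm²

At z = 0.6 mm: the cube is present — its section is the full 23×7.5 rectangle (area 172.50 mm²); the cube at (10.5, 12.5) is present — its section is the full 16×25.5 rectangle (area 408.00 mm²); the cube at (1.5, 0.5) is not intersected at this z (z outside [1, 6]); Taking the first minus the rest: starting from the 23×7.5 cube (172.50 mm²), the 16×25.5 cube at (10.5, 12.5) misses the remaining region (no effect) — area = 172.50 mm²; (rotated 85° about Z; rotation is an isometry so areas/perimeters/island counts are preserved). Overall, the cross-section is a single solid region. Net area = 172.50 mm².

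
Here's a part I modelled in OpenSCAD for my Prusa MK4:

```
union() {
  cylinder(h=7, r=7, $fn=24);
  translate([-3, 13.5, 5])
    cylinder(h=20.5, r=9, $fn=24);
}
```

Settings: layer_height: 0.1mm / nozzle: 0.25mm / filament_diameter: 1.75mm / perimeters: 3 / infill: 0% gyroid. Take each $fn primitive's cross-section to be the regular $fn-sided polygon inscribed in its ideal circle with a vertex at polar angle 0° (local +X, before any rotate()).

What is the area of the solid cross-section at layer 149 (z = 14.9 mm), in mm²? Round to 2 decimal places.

251.57 mm²

At z = 14.9 mm: the cylinder is not intersected at this z (z outside [0, 7]); the cylinder at (-3, 13.5): section is a regular 24-gon, circumradius r=9 (area = (24/2)·9.000²·sin(360°/24) = 251.57 mm²); Combining (union): only the r=9 cylinder at (-3, 13.5) is present, so the union is just that shape — area = 251.57 mm². Overall, the cross-section is a single solid region. Net area = 251.57 mm².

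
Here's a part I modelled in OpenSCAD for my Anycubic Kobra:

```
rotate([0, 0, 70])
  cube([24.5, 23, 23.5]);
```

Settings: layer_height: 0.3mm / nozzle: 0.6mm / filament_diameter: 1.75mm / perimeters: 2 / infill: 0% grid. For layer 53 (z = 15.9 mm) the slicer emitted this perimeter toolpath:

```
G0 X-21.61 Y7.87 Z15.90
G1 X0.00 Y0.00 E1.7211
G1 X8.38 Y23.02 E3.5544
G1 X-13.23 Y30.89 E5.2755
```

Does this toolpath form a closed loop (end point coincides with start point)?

Start point (G0): (-21.61, 7.87). End point (last G1): the path does not return to the start — open.

no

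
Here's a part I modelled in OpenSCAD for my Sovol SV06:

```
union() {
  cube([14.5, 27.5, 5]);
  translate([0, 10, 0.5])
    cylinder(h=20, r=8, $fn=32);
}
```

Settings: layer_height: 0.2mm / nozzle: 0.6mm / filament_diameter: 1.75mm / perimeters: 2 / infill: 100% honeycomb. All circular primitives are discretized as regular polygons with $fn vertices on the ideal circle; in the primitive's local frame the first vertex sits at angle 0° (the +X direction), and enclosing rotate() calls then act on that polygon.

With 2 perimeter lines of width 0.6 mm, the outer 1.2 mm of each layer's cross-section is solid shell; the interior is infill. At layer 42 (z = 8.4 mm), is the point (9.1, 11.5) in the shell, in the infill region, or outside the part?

outside

At z = 8.4 mm: the cube is absent (z outside [0, 5]); the r=8 cylinder at (0, 10) gives a regular 32-gon of circumradius 8 (constant along its height); Combining (union): only the r=8 cylinder at (0, 10) is present, so the union is just that shape — 1 connected region. Overall, the cross-section is a single solid region. The nearest boundary edge runs (8.00, 10.00)→(7.85, 11.56); distance from the point to it = 1.24 mm. The point is not inside any of the regions above, so it lies outside the cross-section (1.24 mm from the nearest boundary).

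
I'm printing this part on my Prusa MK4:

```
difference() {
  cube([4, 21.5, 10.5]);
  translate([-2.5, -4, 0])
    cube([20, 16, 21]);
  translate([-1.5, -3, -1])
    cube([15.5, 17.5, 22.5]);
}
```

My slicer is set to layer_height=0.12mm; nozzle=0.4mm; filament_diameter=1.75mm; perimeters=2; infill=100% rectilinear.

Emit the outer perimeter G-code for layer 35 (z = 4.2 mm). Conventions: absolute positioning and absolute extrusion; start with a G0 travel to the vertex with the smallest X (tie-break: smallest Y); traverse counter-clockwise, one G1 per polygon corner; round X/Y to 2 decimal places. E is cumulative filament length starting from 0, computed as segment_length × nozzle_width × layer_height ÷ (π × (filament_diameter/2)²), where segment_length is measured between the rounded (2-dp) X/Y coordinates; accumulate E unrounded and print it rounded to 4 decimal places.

G0 X0.00 Y14.50 Z4.20
G1 X4.00 Y14.50 E0.0798
G1 X4.00 Y21.50 E0.2195
G1 X0.00 Y21.50 E0.2993
G1 X0.00 Y14.50 E0.4390

At z = 4.2 mm: the 4×21.5 cube contributes its full rectangle; the 20×16 cube at (-2.5, -4) contributes its full rectangle; the cube at (-1.5, -3) is present — its section is the full 15.5×17.5 rectangle; After the difference (first − rest): starting from the 4×21.5 cube, the 20×16 cube at (-2.5, -4) partially overlaps it — only the 48.00 mm² overlap (of its 320.00 mm²) is removed, clipping the outline; the 15.5×17.5 cube at (-1.5, -3) partially overlaps it — only the 10.00 mm² overlap (of its 271.25 mm²) is removed, clipping the outline — 1 connected region. The outline is a single polygon with 4 vertices. Extrusion per mm of travel: 0.4 × 0.12 / (π × 0.875²) = 0.019956. Accumulating E over each segment gives final E = 0.4390.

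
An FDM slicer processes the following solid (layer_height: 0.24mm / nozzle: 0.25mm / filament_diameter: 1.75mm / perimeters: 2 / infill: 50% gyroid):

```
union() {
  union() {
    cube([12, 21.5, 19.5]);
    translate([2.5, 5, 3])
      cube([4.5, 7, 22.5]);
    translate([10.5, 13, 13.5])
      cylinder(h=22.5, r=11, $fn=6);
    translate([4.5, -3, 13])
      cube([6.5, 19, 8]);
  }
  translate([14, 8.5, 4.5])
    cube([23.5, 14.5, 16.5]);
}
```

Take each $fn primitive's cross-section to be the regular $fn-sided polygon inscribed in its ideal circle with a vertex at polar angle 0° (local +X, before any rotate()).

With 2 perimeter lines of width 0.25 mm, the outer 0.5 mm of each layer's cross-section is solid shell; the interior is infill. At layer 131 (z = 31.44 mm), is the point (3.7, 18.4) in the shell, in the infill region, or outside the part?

At z = 31.44 mm: the cube is absent (z outside [0, 19.5]); the cube at (2.5, 5) is not intersected at this z (z outside [3, 25.5]); the r=11 cylinder at (10.5, 13) contributes a regular 6-gon of circumradius 11; the cube at (4.5, -3) does not reach this height (z outside [13, 21]); Merging all regions: only the r=11 cylinder at (10.5, 13) is present, so the union is just that shape — 1 connected region; the cube at (14, 8.5) does not reach this height (z outside [4.5, 21]); Merging all regions: only the result so far is present, so the union is just that shape — 1 connected region. Overall, the cross-section is a single solid region. The nearest boundary edge runs (5.00, 22.53)→(-0.50, 13.00); distance from the point to it = 0.94 mm. The point is inside the cross-section and 0.94 mm from the nearest boundary — more than the 0.5 mm shell width (2 × 0.25), so it's in the infill interior.

infill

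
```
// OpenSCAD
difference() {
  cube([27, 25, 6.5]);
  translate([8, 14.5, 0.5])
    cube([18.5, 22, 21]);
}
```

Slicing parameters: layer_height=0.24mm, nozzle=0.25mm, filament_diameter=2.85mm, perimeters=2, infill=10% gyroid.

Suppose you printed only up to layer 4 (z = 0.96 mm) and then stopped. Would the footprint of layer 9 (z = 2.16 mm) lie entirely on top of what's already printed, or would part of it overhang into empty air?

entirely on top

Compare the two slices. At z = 0.96: the cube (footprint 27×25) is included at this height (area 675.00 mm²); the 18.5×22 cube at (8, 14.5) contributes its full rectangle (area 407.00 mm²); After the difference (first − rest): starting from the 27×25 cube (675.00 mm²), the 18.5×22 cube at (8, 14.5) partially overlaps it — only the 194.25 mm² overlap (of its 407.00 mm²) is removed, clipping the outline — area = 480.75 mm². At z = 2.16: the 27×25 cube contributes its full rectangle (area 675.00 mm²); the cube at (8, 14.5) (footprint 18.5×22) is included at this height (area 407.00 mm²); After the difference (first − rest): starting from the 27×25 cube (675.00 mm²), the 18.5×22 cube at (8, 14.5) partially overlaps it — only the 194.25 mm² overlap (of its 407.00 mm²) is removed, clipping the outline — area = 480.75 mm². Checking containment: the cross-section at z = 2.16 is a subset of the cross-section at z = 0.96.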